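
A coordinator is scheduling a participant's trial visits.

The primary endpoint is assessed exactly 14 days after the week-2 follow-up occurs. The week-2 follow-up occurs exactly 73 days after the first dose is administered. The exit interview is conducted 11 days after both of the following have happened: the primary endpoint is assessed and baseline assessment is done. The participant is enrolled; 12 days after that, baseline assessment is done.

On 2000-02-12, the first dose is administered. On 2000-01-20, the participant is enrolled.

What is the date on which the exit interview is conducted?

2000-05-20

The first dose is administered: Feb 12, 2000.
The week-2 follow-up occurs: Feb 12, 2000 + 73 days = Apr 25, 2000.
The primary endpoint is assessed: Apr 25, 2000 + 14 days = May 9, 2000.
The participant is enrolled: Jan 20, 2000.
Baseline assessment is done: Jan 20, 2000 + 12 days = Feb 1, 2000.
Both prerequisites met — the primary endpoint is assessed (May 9, 2000), baseline assessment is done (Feb 1, 2000); the later is May 9, 2000.
The exit interview is conducted: May 9, 2000 + 11 days = May 20, 2000.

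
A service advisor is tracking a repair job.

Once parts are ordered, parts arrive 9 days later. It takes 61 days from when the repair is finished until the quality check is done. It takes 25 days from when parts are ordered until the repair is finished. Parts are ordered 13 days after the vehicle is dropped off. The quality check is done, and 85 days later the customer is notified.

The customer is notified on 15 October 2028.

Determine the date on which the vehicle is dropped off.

The customer is notified: Oct 15, 2028.
The quality check is done: Oct 15, 2028 − 85 days = Jul 22, 2028.
The repair is finished: Jul 22, 2028 − 61 days = May 22, 2028.
Parts are ordered: May 22, 2028 − 25 days = Apr 27, 2028.
The vehicle is dropped off: Apr 27, 2028 − 13 days = Apr 14, 2028.

14 April 2028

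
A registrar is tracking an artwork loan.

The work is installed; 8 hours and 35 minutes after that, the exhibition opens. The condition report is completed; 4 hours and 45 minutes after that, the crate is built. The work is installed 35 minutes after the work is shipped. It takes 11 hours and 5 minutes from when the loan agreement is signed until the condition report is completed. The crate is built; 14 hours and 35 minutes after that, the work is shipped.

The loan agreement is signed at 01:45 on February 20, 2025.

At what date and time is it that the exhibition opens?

17:20 on February 21, 2025

The loan agreement is signed: 01:45 Feb 20, 2025.
The condition report is completed: 01:45 Feb 20, 2025 + 11h05m = 12:50 Feb 20, 2025.
The crate is built: 12:50 Feb 20, 2025 + 4h45m = 17:35 Feb 20, 2025.
The work is shipped: 17:35 Feb 20, 2025 + 14h35m = 08:10 Feb 21, 2025.
The work is installed: 08:10 Feb 21, 2025 + 35m = 08:45 Feb 21, 2025.
The exhibition opens: 08:45 Feb 21, 2025 + 8h35m = 17:20 Feb 21, 2025.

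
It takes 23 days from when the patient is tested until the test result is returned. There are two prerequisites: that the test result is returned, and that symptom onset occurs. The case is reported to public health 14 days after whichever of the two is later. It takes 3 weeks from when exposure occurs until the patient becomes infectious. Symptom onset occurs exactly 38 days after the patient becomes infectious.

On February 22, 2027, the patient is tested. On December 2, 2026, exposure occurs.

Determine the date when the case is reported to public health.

The patient is tested: Feb 22, 2027.
The test result is returned: Feb 22, 2027 + 23 days = Mar 17, 2027.
Exposure occurs: Dec 2, 2026.
The patient becomes infectious: Dec 2, 2026 + 3 weeks = Dec 23, 2026.
Symptom onset occurs: Dec 23, 2026 + 38 days = Jan 30, 2027.
Both prerequisites met — the test result is returned (Mar 17, 2027), symptom onset occurs (Jan 30, 2027); the later is Mar 17, 2027.
The case is reported to public health: Mar 17, 2027 + 14 days = Mar 31, 2027.

March 31, 2027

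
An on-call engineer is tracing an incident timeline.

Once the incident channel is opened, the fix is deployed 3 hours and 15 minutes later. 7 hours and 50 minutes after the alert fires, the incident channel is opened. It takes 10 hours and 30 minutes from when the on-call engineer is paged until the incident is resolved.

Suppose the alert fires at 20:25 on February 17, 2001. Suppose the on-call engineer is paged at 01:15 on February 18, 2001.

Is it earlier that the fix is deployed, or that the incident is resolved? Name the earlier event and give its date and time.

The fix is deployed — 07:30 on February 18, 2001

The alert fires: 20:25 Feb 17, 2001.
The incident channel is opened: 20:25 Feb 17, 2001 + 7h50m = 04:15 Feb 18, 2001.
The fix is deployed: 04:15 Feb 18, 2001 + 3h15m = 07:30 Feb 18, 2001.
The on-call engineer is paged: 01:15 Feb 18, 2001.
The incident is resolved: 01:15 Feb 18, 2001 + 10h30m = 11:45 Feb 18, 2001.
Comparing: the fix is deployed at 07:30 Feb 18, 2001 vs the incident is resolved at 11:45 Feb 18, 2001. Earlier: the fix is deployed.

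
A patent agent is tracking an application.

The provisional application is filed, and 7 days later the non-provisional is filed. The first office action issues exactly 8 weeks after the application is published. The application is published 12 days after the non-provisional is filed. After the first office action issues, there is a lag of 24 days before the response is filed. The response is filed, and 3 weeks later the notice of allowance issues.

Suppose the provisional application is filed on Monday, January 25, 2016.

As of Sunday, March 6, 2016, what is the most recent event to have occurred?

The provisional application is filed: Jan 25, 2016.
The non-provisional is filed: Jan 25, 2016 + 7 days = Feb 1, 2016.
The application is published: Feb 1, 2016 + 12 days = Feb 13, 2016.
The first office action issues: Feb 13, 2016 + 8 weeks = Apr 9, 2016.
The response is filed: Apr 9, 2016 + 24 days = May 3, 2016.
The notice of allowance issues: May 3, 2016 + 3 weeks = May 24, 2016.
Mar 6, 2016 falls between when the application is published (Feb 13, 2016) and when the first office action issues (Apr 9, 2016).

The application is published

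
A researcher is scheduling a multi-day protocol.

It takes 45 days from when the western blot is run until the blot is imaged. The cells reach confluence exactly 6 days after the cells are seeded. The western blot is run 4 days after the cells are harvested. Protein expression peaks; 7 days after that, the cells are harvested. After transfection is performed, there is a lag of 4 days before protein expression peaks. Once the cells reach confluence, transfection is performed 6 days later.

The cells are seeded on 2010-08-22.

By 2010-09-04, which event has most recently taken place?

The cells are seeded: Aug 22, 2010.
The cells reach confluence: Aug 22, 2010 + 6 days = Aug 28, 2010.
Transfection is performed: Aug 28, 2010 + 6 days = Sep 3, 2010.
Protein expression peaks: Sep 3, 2010 + 4 days = Sep 7, 2010.
The cells are harvested: Sep 7, 2010 + 7 days = Sep 14, 2010.
The western blot is run: Sep 14, 2010 + 4 days = Sep 18, 2010.
The blot is imaged: Sep 18, 2010 + 45 days = Nov 2, 2010.
Sep 4, 2010 falls between when transfection is performed (Sep 3, 2010) and when protein expression peaks (Sep 7, 2010).

Transfection is performed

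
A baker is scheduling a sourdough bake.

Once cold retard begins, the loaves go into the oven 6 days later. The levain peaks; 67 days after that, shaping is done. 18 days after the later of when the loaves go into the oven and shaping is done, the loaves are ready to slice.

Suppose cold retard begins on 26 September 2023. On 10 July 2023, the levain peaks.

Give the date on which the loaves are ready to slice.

Cold retard begins: Sep 26, 2023.
The loaves go into the oven: Sep 26, 2023 + 6 days = Oct 2, 2023.
The levain peaks: Jul 10, 2023.
Shaping is done: Jul 10, 2023 + 67 days = Sep 15, 2023.
Both prerequisites met — the loaves go into the oven (Oct 2, 2023), shaping is done (Sep 15, 2023); the later is Oct 2, 2023.
The loaves are ready to slice: Oct 2, 2023 + 18 days = Oct 20, 2023.

20 October 2023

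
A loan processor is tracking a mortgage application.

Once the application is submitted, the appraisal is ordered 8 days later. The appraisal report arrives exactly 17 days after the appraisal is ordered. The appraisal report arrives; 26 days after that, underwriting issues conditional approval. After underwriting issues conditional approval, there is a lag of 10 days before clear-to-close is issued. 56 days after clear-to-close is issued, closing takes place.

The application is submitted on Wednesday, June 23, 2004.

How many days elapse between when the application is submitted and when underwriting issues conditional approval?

51 days

Causal path: the application is submitted → the appraisal is ordered → the appraisal report arrives → underwriting issues conditional approval.
Total delay along the path: 8 + 17 + 26 = 51 days.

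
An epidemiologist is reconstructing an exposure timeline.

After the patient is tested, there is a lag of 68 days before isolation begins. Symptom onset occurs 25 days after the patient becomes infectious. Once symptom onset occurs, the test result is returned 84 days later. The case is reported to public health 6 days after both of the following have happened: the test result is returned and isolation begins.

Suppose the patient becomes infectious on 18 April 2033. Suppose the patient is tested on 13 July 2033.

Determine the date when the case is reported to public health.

25 September 2033

The patient becomes infectious: Apr 18, 2033.
Symptom onset occurs: Apr 18, 2033 + 25 days = May 13, 2033.
The test result is returned: May 13, 2033 + 84 days = Aug 5, 2033.
The patient is tested: Jul 13, 2033.
Isolation begins: Jul 13, 2033 + 68 days = Sep 19, 2033.
Both prerequisites met — the test result is returned (Aug 5, 2033), isolation begins (Sep 19, 2033); the later is Sep 19, 2033.
The case is reported to public health: Sep 19, 2033 + 6 days = Sep 25, 2033.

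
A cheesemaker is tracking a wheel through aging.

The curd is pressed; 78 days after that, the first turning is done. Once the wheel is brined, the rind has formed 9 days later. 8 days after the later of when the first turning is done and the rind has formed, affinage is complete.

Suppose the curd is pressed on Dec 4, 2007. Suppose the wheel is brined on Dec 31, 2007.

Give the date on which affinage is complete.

Feb 28, 2008

The curd is pressed: Dec 4, 2007.
The first turning is done: Dec 4, 2007 + 78 days = Feb 20, 2008.
The wheel is brined: Dec 31, 2007.
The rind has formed: Dec 31, 2007 + 9 days = Jan 9, 2008.
Both prerequisites met — the first turning is done (Feb 20, 2008), the rind has formed (Jan 9, 2008); the later is Feb 20, 2008.
Affinage is complete: Feb 20, 2008 + 8 days = Feb 28, 2008.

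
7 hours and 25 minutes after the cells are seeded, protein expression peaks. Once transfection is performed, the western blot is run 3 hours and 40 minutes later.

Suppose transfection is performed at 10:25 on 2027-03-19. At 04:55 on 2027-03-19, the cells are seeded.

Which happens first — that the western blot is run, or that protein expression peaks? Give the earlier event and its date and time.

Transfection is performed: 10:25 Mar 19, 2027.
The western blot is run: 10:25 Mar 19, 2027 + 3h40m = 14:05 Mar 19, 2027.
The cells are seeded: 04:55 Mar 19, 2027.
Protein expression peaks: 04:55 Mar 19, 2027 + 7h25m = 12:20 Mar 19, 2027.
Comparing: the western blot is run at 14:05 Mar 19, 2027 vs protein expression peaks at 12:20 Mar 19, 2027. Earlier: protein expression peaks.

Protein expression peaks — 12:20 on 2027-03-19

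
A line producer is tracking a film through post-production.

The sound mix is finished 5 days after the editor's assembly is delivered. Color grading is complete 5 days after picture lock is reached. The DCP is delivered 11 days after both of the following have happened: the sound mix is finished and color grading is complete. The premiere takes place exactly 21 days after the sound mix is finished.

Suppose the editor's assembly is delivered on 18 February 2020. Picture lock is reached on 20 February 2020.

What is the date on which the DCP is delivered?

The editor's assembly is delivered: Feb 18, 2020.
The sound mix is finished: Feb 18, 2020 + 5 days = Feb 23, 2020.
Picture lock is reached: Feb 20, 2020.
Color grading is complete: Feb 20, 2020 + 5 days = Feb 25, 2020.
Both prerequisites met — the sound mix is finished (Feb 23, 2020), color grading is complete (Feb 25, 2020); the later is Feb 25, 2020.
The DCP is delivered: Feb 25, 2020 + 11 days = Mar 7, 2020.

7 March 2020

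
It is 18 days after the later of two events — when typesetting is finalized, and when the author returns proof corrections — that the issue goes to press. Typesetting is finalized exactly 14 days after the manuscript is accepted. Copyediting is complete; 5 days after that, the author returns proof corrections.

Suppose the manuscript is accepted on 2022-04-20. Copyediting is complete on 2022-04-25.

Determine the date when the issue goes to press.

The manuscript is accepted: Apr 20, 2022.
Typesetting is finalized: Apr 20, 2022 + 14 days = May 4, 2022.
Copyediting is complete: Apr 25, 2022.
The author returns proof corrections: Apr 25, 2022 + 5 days = Apr 30, 2022.
Both prerequisites met — typesetting is finalized (May 4, 2022), the author returns proof corrections (Apr 30, 2022); the later is May 4, 2022.
The issue goes to press: May 4, 2022 + 18 days = May 22, 2022.

2022-05-22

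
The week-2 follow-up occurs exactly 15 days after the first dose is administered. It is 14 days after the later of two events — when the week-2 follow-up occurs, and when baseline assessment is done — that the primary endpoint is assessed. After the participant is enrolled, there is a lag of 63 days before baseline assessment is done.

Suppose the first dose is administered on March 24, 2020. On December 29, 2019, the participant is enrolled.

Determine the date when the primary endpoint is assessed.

The first dose is administered: Mar 24, 2020.
The week-2 follow-up occurs: Mar 24, 2020 + 15 days = Apr 8, 2020.
The participant is enrolled: Dec 29, 2019.
Baseline assessment is done: Dec 29, 2019 + 63 days = Mar 1, 2020.
Both prerequisites met — the week-2 follow-up occurs (Apr 8, 2020), baseline assessment is done (Mar 1, 2020); the later is Apr 8, 2020.
The primary endpoint is assessed: Apr 8, 2020 + 14 days = Apr 22, 2020.

April 22, 2020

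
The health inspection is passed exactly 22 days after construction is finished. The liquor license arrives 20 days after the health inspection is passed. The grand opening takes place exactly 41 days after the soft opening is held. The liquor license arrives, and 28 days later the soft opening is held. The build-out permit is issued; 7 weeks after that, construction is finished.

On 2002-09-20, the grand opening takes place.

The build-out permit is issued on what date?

2002-04-13

The grand opening takes place: Sep 20, 2002.
The soft opening is held: Sep 20, 2002 − 41 days = Aug 10, 2002.
The liquor license arrives: Aug 10, 2002 − 28 days = Jul 13, 2002.
The health inspection is passed: Jul 13, 2002 − 20 days = Jun 23, 2002.
Construction is finished: Jun 23, 2002 − 22 days = Jun 1, 2002.
The build-out permit is issued: Jun 1, 2002 − 7 weeks = Apr 13, 2002.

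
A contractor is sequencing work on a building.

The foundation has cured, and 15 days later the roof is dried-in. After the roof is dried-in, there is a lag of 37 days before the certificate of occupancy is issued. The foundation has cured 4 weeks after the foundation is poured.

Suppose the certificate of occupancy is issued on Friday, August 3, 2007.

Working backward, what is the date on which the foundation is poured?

The certificate of occupancy is issued: Aug 3, 2007.
The roof is dried-in: Aug 3, 2007 − 37 days = Jun 27, 2007.
The foundation has cured: Jun 27, 2007 − 15 days = Jun 12, 2007.
The foundation is poured: Jun 12, 2007 − 4 weeks = May 15, 2007.

Tuesday, May 15, 2007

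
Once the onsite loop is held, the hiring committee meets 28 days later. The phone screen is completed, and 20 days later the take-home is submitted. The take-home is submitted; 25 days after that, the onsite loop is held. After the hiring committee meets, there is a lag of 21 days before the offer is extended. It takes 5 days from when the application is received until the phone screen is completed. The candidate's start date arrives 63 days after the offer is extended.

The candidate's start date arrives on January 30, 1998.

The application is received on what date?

August 21, 1997

The candidate's start date arrives: Jan 30, 1998.
The offer is extended: Jan 30, 1998 − 63 days = Nov 28, 1997.
The hiring committee meets: Nov 28, 1997 − 21 days = Nov 7, 1997.
The onsite loop is held: Nov 7, 1997 − 28 days = Oct 10, 1997.
The take-home is submitted: Oct 10, 1997 − 25 days = Sep 15, 1997.
The phone screen is completed: Sep 15, 1997 − 20 days = Aug 26, 1997.
The application is received: Aug 26, 1997 − 5 days = Aug 21, 1997.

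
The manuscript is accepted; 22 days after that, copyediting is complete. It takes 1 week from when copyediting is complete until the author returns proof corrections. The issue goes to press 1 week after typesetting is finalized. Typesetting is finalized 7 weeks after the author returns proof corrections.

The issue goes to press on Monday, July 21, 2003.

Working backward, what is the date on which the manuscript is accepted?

Sunday, April 27, 2003

The issue goes to press: Jul 21, 2003.
Typesetting is finalized: Jul 21, 2003 − 1 week = Jul 14, 2003.
The author returns proof corrections: Jul 14, 2003 − 7 weeks = May 26, 2003.
Copyediting is complete: May 26, 2003 − 1 week = May 19, 2003.
The manuscript is accepted: May 19, 2003 − 22 days = Apr 27, 2003.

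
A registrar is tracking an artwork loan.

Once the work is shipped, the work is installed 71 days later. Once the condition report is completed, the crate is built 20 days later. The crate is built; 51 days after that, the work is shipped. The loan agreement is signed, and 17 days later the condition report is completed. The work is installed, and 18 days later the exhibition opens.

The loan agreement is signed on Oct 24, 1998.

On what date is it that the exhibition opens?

The loan agreement is signed: Oct 24, 1998.
The condition report is completed: Oct 24, 1998 + 17 days = Nov 10, 1998.
The crate is built: Nov 10, 1998 + 20 days = Nov 30, 1998.
The work is shipped: Nov 30, 1998 + 51 days = Jan 20, 1999.
The work is installed: Jan 20, 1999 + 71 days = Apr 1, 1999.
The exhibition opens: Apr 1, 1999 + 18 days = Apr 19, 1999.

Apr 19, 1999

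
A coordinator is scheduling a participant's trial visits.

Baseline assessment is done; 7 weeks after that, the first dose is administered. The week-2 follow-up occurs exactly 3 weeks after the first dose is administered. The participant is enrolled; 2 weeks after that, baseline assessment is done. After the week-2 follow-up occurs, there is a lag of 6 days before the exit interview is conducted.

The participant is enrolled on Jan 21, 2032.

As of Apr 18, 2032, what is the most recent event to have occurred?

The participant is enrolled: Jan 21, 2032.
Baseline assessment is done: Jan 21, 2032 + 2 weeks = Feb 4, 2032.
The first dose is administered: Feb 4, 2032 + 7 weeks = Mar 24, 2032.
The week-2 follow-up occurs: Mar 24, 2032 + 3 weeks = Apr 14, 2032.
The exit interview is conducted: Apr 14, 2032 + 6 days = Apr 20, 2032.
Apr 18, 2032 falls between when the week-2 follow-up occurs (Apr 14, 2032) and when the exit interview is conducted (Apr 20, 2032).

The week-2 follow-up occurs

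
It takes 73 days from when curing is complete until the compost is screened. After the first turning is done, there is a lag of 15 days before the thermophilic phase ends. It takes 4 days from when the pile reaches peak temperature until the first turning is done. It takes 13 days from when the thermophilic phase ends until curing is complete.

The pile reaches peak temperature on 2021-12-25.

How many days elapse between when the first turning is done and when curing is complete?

Causal path: the first turning is done → the thermophilic phase ends → curing is complete.
Total delay along the path: 15 + 13 = 28 days.

28 days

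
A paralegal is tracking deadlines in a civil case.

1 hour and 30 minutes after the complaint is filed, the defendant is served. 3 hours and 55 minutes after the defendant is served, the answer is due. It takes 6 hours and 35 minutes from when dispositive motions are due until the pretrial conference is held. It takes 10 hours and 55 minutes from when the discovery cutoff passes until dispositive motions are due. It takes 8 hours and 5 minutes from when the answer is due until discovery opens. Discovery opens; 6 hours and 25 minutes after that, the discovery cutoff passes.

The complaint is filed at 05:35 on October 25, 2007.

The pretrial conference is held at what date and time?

19:00 on October 26, 2007

The complaint is filed: 05:35 Oct 25, 2007.
The defendant is served: 05:35 Oct 25, 2007 + 1h30m = 07:05 Oct 25, 2007.
The answer is due: 07:05 Oct 25, 2007 + 3h55m = 11:00 Oct 25, 2007.
Discovery opens: 11:00 Oct 25, 2007 + 8h05m = 19:05 Oct 25, 2007.
The discovery cutoff passes: 19:05 Oct 25, 2007 + 6h25m = 01:30 Oct 26, 2007.
Dispositive motions are due: 01:30 Oct 26, 2007 + 10h55m = 12:25 Oct 26, 2007.
The pretrial conference is held: 12:25 Oct 26, 2007 + 6h35m = 19:00 Oct 26, 2007.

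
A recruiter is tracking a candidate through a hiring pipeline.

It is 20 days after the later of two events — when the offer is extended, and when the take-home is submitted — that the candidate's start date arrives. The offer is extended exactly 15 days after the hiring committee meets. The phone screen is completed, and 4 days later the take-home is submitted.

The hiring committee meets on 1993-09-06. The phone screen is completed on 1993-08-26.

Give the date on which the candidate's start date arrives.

The hiring committee meets: Sep 6, 1993.
The offer is extended: Sep 6, 1993 + 15 days = Sep 21, 1993.
The phone screen is completed: Aug 26, 1993.
The take-home is submitted: Aug 26, 1993 + 4 days = Aug 30, 1993.
Both prerequisites met — the offer is extended (Sep 21, 1993), the take-home is submitted (Aug 30, 1993); the later is Sep 21, 1993.
The candidate's start date arrives: Sep 21, 1993 + 20 days = Oct 11, 1993.

1993-10-11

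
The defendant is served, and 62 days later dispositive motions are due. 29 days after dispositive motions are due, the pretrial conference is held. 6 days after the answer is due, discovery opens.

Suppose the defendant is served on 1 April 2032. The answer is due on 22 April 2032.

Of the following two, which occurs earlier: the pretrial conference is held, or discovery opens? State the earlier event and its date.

Discovery opens — 28 April 2032

The defendant is served: Apr 1, 2032.
Dispositive motions are due: Apr 1, 2032 + 62 days = Jun 2, 2032.
The pretrial conference is held: Jun 2, 2032 + 29 days = Jul 1, 2032.
The answer is due: Apr 22, 2032.
Discovery opens: Apr 22, 2032 + 6 days = Apr 28, 2032.
Comparing: the pretrial conference is held on Jul 1, 2032 vs discovery opens on Apr 28, 2032. Earlier: discovery opens.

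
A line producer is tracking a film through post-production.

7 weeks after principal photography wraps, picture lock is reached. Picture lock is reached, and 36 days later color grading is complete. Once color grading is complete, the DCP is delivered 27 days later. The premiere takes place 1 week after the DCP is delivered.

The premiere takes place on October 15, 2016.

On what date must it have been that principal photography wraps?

The premiere takes place: Oct 15, 2016.
The DCP is delivered: Oct 15, 2016 − 1 week = Oct 8, 2016.
Color grading is complete: Oct 8, 2016 − 27 days = Sep 11, 2016.
Picture lock is reached: Sep 11, 2016 − 36 days = Aug 6, 2016.
Principal photography wraps: Aug 6, 2016 − 7 weeks = Jun 18, 2016.

June 18, 2016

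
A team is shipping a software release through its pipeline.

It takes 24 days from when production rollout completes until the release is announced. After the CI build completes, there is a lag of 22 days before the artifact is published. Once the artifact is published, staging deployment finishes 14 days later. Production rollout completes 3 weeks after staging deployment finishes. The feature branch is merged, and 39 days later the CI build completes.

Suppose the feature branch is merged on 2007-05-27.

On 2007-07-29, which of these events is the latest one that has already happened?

The artifact is published

The feature branch is merged: May 27, 2007.
The CI build completes: May 27, 2007 + 39 days = Jul 5, 2007.
The artifact is published: Jul 5, 2007 + 22 days = Jul 27, 2007.
Staging deployment finishes: Jul 27, 2007 + 14 days = Aug 10, 2007.
Production rollout completes: Aug 10, 2007 + 3 weeks = Aug 31, 2007.
The release is announced: Aug 31, 2007 + 24 days = Sep 24, 2007.
Jul 29, 2007 falls between when the artifact is published (Jul 27, 2007) and when staging deployment finishes (Aug 10, 2007).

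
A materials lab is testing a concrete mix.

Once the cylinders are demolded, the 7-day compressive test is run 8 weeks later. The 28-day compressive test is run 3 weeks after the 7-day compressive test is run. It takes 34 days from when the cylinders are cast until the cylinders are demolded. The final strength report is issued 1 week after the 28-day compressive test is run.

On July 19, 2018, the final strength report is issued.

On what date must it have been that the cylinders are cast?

March 23, 2018

The final strength report is issued: Jul 19, 2018.
The 28-day compressive test is run: Jul 19, 2018 − 1 week = Jul 12, 2018.
The 7-day compressive test is run: Jul 12, 2018 − 3 weeks = Jun 21, 2018.
The cylinders are demolded: Jun 21, 2018 − 8 weeks = Apr 26, 2018.
The cylinders are cast: Apr 26, 2018 − 34 days = Mar 23, 2018.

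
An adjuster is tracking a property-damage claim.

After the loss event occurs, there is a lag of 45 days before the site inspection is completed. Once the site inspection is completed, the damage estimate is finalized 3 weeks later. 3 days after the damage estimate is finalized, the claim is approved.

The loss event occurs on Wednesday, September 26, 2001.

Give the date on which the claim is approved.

The loss event occurs: Sep 26, 2001.
The site inspection is completed: Sep 26, 2001 + 45 days = Nov 10, 2001.
The damage estimate is finalized: Nov 10, 2001 + 3 weeks = Dec 1, 2001.
The claim is approved: Dec 1, 2001 + 3 days = Dec 4, 2001.

Tuesday, December 4, 2001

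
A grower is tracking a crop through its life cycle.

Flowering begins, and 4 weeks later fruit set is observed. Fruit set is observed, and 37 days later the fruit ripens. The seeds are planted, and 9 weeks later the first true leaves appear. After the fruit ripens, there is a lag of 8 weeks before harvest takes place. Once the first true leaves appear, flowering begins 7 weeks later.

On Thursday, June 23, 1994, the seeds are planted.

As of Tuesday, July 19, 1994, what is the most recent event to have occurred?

The seeds are planted: Jun 23, 1994.
The first true leaves appear: Jun 23, 1994 + 9 weeks = Aug 25, 1994.
Flowering begins: Aug 25, 1994 + 7 weeks = Oct 13, 1994.
Fruit set is observed: Oct 13, 1994 + 4 weeks = Nov 10, 1994.
The fruit ripens: Nov 10, 1994 + 37 days = Dec 17, 1994.
Harvest takes place: Dec 17, 1994 + 8 weeks = Feb 11, 1995.
Jul 19, 1994 falls between when the seeds are planted (Jun 23, 1994) and when the first true leaves appear (Aug 25, 1994).

The seeds are planted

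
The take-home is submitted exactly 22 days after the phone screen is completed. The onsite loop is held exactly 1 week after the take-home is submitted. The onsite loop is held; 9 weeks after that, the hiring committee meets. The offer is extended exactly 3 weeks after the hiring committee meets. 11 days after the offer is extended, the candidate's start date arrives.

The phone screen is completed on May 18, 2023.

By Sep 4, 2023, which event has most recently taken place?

The phone screen is completed: May 18, 2023.
The take-home is submitted: May 18, 2023 + 22 days = Jun 9, 2023.
The onsite loop is held: Jun 9, 2023 + 1 week = Jun 16, 2023.
The hiring committee meets: Jun 16, 2023 + 9 weeks = Aug 18, 2023.
The offer is extended: Aug 18, 2023 + 3 weeks = Sep 8, 2023.
The candidate's start date arrives: Sep 8, 2023 + 11 days = Sep 19, 2023.
Sep 4, 2023 falls between when the hiring committee meets (Aug 18, 2023) and when the offer is extended (Sep 8, 2023).

The hiring committee meets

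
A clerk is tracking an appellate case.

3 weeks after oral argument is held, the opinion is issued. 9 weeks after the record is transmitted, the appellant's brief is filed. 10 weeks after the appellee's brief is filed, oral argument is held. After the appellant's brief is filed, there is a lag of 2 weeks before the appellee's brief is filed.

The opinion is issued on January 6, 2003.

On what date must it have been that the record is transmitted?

July 22, 2002

The opinion is issued: Jan 6, 2003.
Oral argument is held: Jan 6, 2003 − 3 weeks = Dec 16, 2002.
The appellee's brief is filed: Dec 16, 2002 − 10 weeks = Oct 7, 2002.
The appellant's brief is filed: Oct 7, 2002 − 2 weeks = Sep 23, 2002.
The record is transmitted: Sep 23, 2002 − 9 weeks = Jul 22, 2002.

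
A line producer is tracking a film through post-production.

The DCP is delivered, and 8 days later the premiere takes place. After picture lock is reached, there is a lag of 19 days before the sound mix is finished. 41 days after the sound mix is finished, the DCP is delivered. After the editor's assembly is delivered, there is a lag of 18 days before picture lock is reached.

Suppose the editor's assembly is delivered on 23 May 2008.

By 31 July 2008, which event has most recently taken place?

The sound mix is finished

The editor's assembly is delivered: May 23, 2008.
Picture lock is reached: May 23, 2008 + 18 days = Jun 10, 2008.
The sound mix is finished: Jun 10, 2008 + 19 days = Jun 29, 2008.
The DCP is delivered: Jun 29, 2008 + 41 days = Aug 9, 2008.
The premiere takes place: Aug 9, 2008 + 8 days = Aug 17, 2008.
Jul 31, 2008 falls between when the sound mix is finished (Jun 29, 2008) and when the DCP is delivered (Aug 9, 2008).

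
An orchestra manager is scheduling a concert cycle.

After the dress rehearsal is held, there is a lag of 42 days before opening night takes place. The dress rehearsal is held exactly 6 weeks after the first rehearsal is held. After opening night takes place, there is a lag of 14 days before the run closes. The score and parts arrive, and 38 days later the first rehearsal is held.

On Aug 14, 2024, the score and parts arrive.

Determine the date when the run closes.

The score and parts arrive: Aug 14, 2024.
The first rehearsal is held: Aug 14, 2024 + 38 days = Sep 21, 2024.
The dress rehearsal is held: Sep 21, 2024 + 6 weeks = Nov 2, 2024.
Opening night takes place: Nov 2, 2024 + 42 days = Dec 14, 2024.
The run closes: Dec 14, 2024 + 14 days = Dec 28, 2024.

Dec 28, 2024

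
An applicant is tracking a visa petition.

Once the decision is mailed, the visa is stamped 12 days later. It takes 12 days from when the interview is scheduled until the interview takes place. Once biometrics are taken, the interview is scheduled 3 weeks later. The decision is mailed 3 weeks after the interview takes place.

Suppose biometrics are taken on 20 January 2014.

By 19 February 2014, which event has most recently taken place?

The interview is scheduled

Biometrics are taken: Jan 20, 2014.
The interview is scheduled: Jan 20, 2014 + 3 weeks = Feb 10, 2014.
The interview takes place: Feb 10, 2014 + 12 days = Feb 22, 2014.
The decision is mailed: Feb 22, 2014 + 3 weeks = Mar 15, 2014.
The visa is stamped: Mar 15, 2014 + 12 days = Mar 27, 2014.
Feb 19, 2014 falls between when the interview is scheduled (Feb 10, 2014) and when the interview takes place (Feb 22, 2014).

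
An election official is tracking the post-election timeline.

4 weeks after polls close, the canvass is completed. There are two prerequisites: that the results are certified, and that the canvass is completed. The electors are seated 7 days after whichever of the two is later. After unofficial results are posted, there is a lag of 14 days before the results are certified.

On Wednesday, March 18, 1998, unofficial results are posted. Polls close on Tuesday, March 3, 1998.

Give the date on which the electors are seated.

Wednesday, April 8, 1998

Unofficial results are posted: Mar 18, 1998.
The results are certified: Mar 18, 1998 + 14 days = Apr 1, 1998.
Polls close: Mar 3, 1998.
The canvass is completed: Mar 3, 1998 + 4 weeks = Mar 31, 1998.
Both prerequisites met — the results are certified (Apr 1, 1998), the canvass is completed (Mar 31, 1998); the later is Apr 1, 1998.
The electors are seated: Apr 1, 1998 + 7 days = Apr 8, 1998.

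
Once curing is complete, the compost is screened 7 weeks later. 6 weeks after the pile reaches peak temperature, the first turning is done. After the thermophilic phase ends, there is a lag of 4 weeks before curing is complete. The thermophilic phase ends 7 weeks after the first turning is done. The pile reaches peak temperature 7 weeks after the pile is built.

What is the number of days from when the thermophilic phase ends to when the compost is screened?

77 days

Causal path: the thermophilic phase ends → curing is complete → the compost is screened.
Total delay along the path: 4 + 7 weeks = 11 weeks = 77 days.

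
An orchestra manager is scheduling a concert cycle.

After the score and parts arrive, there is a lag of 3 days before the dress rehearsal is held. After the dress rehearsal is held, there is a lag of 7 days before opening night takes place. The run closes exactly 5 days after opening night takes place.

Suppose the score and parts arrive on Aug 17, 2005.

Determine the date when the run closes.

The score and parts arrive: Aug 17, 2005.
The dress rehearsal is held: Aug 17, 2005 + 3 days = Aug 20, 2005.
Opening night takes place: Aug 20, 2005 + 7 days = Aug 27, 2005.
The run closes: Aug 27, 2005 + 5 days = Sep 1, 2005.

Sep 1, 2005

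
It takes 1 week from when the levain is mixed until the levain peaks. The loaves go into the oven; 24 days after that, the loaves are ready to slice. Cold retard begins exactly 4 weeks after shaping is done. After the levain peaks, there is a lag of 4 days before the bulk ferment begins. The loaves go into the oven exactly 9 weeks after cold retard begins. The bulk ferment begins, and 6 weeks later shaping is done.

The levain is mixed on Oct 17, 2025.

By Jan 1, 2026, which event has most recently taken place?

The levain is mixed: Oct 17, 2025.
The levain peaks: Oct 17, 2025 + 1 week = Oct 24, 2025.
The bulk ferment begins: Oct 24, 2025 + 4 days = Oct 28, 2025.
Shaping is done: Oct 28, 2025 + 6 weeks = Dec 9, 2025.
Cold retard begins: Dec 9, 2025 + 4 weeks = Jan 6, 2026.
The loaves go into the oven: Jan 6, 2026 + 9 weeks = Mar 10, 2026.
The loaves are ready to slice: Mar 10, 2026 + 24 days = Apr 3, 2026.
Jan 1, 2026 falls between when shaping is done (Dec 9, 2025) and when cold retard begins (Jan 6, 2026).

Shaping is done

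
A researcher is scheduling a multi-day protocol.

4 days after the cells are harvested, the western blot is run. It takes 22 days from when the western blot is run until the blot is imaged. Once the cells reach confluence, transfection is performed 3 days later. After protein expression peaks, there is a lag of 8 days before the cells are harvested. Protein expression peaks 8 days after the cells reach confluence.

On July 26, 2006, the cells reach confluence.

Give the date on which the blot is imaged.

The cells reach confluence: Jul 26, 2006.
Protein expression peaks: Jul 26, 2006 + 8 days = Aug 3, 2006.
The cells are harvested: Aug 3, 2006 + 8 days = Aug 11, 2006.
The western blot is run: Aug 11, 2006 + 4 days = Aug 15, 2006.
The blot is imaged: Aug 15, 2006 + 22 days = Sep 6, 2006.

September 6, 2006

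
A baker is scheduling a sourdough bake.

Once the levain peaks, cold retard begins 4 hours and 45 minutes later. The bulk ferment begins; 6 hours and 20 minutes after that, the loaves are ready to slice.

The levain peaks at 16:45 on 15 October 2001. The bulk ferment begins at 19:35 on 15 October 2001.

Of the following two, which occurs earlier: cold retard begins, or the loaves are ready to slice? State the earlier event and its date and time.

Cold retard begins — 21:30 on 15 October 2001

The levain peaks: 16:45 Oct 15, 2001.
Cold retard begins: 16:45 Oct 15, 2001 + 4h45m = 21:30 Oct 15, 2001.
The bulk ferment begins: 19:35 Oct 15, 2001.
The loaves are ready to slice: 19:35 Oct 15, 2001 + 6h20m = 01:55 Oct 16, 2001.
Comparing: cold retard begins at 21:30 Oct 15, 2001 vs the loaves are ready to slice at 01:55 Oct 16, 2001. Earlier: cold retard begins.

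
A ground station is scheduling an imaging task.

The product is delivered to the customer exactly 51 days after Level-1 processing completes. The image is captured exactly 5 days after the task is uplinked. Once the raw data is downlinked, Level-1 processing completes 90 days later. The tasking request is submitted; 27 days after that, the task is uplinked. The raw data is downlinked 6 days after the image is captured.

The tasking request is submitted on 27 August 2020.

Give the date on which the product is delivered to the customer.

22 February 2021

The tasking request is submitted: Aug 27, 2020.
The task is uplinked: Aug 27, 2020 + 27 days = Sep 23, 2020.
The image is captured: Sep 23, 2020 + 5 days = Sep 28, 2020.
The raw data is downlinked: Sep 28, 2020 + 6 days = Oct 4, 2020.
Level-1 processing completes: Oct 4, 2020 + 90 days = Jan 2, 2021.
The product is delivered to the customer: Jan 2, 2021 + 51 days = Feb 22, 2021.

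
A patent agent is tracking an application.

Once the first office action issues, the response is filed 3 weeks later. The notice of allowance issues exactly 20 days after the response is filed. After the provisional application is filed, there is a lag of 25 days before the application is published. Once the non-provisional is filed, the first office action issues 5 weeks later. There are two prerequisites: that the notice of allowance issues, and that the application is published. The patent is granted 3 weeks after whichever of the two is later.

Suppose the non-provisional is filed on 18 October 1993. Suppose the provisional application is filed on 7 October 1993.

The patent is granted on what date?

The non-provisional is filed: Oct 18, 1993.
The first office action issues: Oct 18, 1993 + 5 weeks = Nov 22, 1993.
The response is filed: Nov 22, 1993 + 3 weeks = Dec 13, 1993.
The notice of allowance issues: Dec 13, 1993 + 20 days = Jan 2, 1994.
The provisional application is filed: Oct 7, 1993.
The application is published: Oct 7, 1993 + 25 days = Nov 1, 1993.
Both prerequisites met — the notice of allowance issues (Jan 2, 1994), the application is published (Nov 1, 1993); the later is Jan 2, 1994.
The patent is granted: Jan 2, 1994 + 3 weeks = Jan 23, 1994.

23 January 1994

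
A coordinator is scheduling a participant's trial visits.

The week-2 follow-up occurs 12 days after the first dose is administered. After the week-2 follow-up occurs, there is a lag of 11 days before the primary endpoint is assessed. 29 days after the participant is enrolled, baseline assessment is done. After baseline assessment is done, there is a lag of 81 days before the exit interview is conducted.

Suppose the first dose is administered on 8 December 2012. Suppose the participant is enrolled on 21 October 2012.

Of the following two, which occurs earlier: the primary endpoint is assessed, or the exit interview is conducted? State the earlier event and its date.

The first dose is administered: Dec 8, 2012.
The week-2 follow-up occurs: Dec 8, 2012 + 12 days = Dec 20, 2012.
The primary endpoint is assessed: Dec 20, 2012 + 11 days = Dec 31, 2012.
The participant is enrolled: Oct 21, 2012.
Baseline assessment is done: Oct 21, 2012 + 29 days = Nov 19, 2012.
The exit interview is conducted: Nov 19, 2012 + 81 days = Feb 8, 2013.
Comparing: the primary endpoint is assessed on Dec 31, 2012 vs the exit interview is conducted on Feb 8, 2013. Earlier: the primary endpoint is assessed.

The primary endpoint is assessed — 31 December 2012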